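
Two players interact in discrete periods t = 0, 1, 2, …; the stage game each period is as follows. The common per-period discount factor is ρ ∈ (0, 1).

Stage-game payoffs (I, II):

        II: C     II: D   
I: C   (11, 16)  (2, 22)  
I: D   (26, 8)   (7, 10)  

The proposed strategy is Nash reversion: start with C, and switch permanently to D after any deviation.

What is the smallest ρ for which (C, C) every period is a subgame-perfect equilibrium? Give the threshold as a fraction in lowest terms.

15/19

For I: deviation gain 26−11 = 15, per-period punishment loss 11−7 = 4. IC gives ρ ≥ 15/19.
For II: gain 6, loss 6 per period, so ρ ≥ 6/12 = 1/2.
The tighter constraint is I's, so cooperation needs ρ ≥ 15/19.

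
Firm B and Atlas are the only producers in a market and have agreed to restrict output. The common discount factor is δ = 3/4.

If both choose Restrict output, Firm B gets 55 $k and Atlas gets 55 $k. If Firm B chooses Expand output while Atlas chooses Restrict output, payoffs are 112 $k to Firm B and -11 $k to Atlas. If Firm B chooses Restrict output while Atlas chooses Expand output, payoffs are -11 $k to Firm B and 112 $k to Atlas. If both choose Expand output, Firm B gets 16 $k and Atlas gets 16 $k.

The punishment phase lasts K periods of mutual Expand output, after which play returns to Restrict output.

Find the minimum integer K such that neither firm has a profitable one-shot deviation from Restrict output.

3

Need Σ_{k=1}^{K} δ^k ≥ (112−55)/(55−16) = 1.4615 at δ = 3/4.
At K = 2 the sum is 1.3125 < 1.4615; at K = 3 it is 1.7344 ≥ 1.4615.
So the minimum punishment length is K = 3.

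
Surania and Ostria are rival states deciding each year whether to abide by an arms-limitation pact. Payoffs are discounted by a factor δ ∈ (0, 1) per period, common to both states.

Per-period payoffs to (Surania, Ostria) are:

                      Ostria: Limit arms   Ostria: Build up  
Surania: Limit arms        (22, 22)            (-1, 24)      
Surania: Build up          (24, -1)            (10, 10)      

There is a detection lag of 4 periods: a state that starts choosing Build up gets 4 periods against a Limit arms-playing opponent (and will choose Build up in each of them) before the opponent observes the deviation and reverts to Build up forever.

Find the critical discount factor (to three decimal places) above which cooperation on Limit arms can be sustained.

The best deviation is to choose Build up for all 4 undetected periods, earning 24 each, then 10 forever once detected.
Deviation value: 24(1−δ^4)/(1−δ) + 10δ^4/(1−δ); cooperation value: 22/(1−δ).
IC: 22 ≥ 24(1−δ^4) + 10δ^4 = 24 − 14δ^4.
So δ^4 ≥ 2/14 = 1/7, giving δ ≥ (1/7)^(1/4) ≈ 0.615.

0.615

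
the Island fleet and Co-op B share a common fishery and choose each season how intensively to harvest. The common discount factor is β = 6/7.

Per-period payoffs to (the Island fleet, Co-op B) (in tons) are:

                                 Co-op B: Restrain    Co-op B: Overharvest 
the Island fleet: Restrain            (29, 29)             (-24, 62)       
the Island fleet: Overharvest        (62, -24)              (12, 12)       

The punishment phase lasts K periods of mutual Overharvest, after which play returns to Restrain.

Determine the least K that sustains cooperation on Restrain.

3

No profitable deviation requires (29−12)(β+…+β^K) ≥ 62−29, i.e. β+…+β^K ≥ 33/17 ≈ 1.9412.
With β = 6/7, the partial sums are K=1: 0.8571, K=2: 1.5918, K=3: 2.2216.
K = 3 is the first length at which the sum reaches 1.9412.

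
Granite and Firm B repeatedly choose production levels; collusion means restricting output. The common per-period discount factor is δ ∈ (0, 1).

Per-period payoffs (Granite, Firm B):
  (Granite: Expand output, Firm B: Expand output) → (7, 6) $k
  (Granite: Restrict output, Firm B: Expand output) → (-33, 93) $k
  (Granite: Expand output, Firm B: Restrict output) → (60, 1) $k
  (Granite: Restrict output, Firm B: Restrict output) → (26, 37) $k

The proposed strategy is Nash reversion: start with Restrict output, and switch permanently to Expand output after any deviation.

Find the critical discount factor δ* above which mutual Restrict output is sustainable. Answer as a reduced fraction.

56/87

For Granite: deviation gain 60−26 = 34, per-period punishment loss 26−7 = 19. IC gives δ ≥ 34/53.
For Firm B: gain 56, loss 31 per period, so δ ≥ 56/87.
The tighter constraint is Firm B's, so cooperation needs δ ≥ 56/87.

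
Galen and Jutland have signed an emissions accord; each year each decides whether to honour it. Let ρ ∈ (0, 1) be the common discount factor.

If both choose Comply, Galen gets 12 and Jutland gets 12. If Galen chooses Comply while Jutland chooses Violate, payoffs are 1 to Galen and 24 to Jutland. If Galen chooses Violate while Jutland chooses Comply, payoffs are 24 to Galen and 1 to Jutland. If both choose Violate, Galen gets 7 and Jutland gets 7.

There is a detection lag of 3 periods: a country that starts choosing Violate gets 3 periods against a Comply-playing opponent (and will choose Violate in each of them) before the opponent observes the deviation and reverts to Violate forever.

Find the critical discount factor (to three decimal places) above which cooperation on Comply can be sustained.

The best deviation is to choose Violate for all 3 undetected periods, earning 24 each, then 7 forever once detected.
Deviation value: 24(1−ρ^3)/(1−ρ) + 7ρ^3/(1−ρ); cooperation value: 12/(1−ρ).
IC: 12 ≥ 24(1−ρ^3) + 7ρ^3 = 24 − 17ρ^3.
So ρ^3 ≥ 12/17, giving ρ ≥ (12/17)^(1/3) ≈ 0.890.

0.890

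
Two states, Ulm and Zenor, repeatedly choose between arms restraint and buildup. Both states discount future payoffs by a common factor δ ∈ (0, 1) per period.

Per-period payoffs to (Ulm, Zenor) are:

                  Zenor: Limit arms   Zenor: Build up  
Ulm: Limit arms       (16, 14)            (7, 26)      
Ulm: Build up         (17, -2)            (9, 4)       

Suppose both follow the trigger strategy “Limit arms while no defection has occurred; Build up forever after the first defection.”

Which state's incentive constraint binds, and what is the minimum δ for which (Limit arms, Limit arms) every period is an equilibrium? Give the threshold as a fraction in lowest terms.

Zenor; δ ≥ 6/11

For Ulm: deviation gain 17−16 = 1, per-period punishment loss 16−9 = 7. IC gives δ ≥ 1/8.
For Zenor: gain 12, loss 10 per period, so δ ≥ 12/22 = 6/11.
The tighter constraint is Zenor's, so cooperation needs δ ≥ 6/11.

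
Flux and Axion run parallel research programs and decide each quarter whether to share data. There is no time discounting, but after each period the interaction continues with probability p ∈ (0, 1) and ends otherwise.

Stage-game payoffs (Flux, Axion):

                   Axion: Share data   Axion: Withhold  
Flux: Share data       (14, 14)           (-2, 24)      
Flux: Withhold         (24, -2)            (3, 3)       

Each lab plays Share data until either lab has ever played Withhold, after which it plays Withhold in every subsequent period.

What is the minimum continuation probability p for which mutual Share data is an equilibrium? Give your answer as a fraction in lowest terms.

10/21

Expected cooperation value is 14 + p·14 + p²·14 + … = 14/(1−p); deviation gives 24 + p·3/(1−p).
14 ≥ 24(1−p) + 3p ⇒ 21p ≥ 10 ⇒ p ≥ 10/21.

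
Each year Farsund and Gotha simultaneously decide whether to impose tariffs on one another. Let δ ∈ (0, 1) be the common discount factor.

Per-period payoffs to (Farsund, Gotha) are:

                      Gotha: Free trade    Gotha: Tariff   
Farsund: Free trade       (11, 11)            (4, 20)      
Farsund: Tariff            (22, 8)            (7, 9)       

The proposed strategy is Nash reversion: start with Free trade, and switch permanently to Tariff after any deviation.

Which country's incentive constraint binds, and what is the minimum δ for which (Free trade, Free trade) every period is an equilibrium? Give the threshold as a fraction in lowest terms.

For Farsund: deviation gain 22−11 = 11, per-period punishment loss 11−7 = 4. IC gives δ ≥ 11/15.
For Gotha: gain 9, loss 2 per period, so δ ≥ 9/11.
The tighter constraint is Gotha's, so cooperation needs δ ≥ 9/11.

Gotha; δ ≥ 9/11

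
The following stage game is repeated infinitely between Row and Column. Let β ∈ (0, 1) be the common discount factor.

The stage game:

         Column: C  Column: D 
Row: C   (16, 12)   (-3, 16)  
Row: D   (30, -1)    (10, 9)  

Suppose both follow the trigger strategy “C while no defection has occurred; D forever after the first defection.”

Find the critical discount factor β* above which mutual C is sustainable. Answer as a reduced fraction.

Row: cooperation gives 16 each period; deviation gives 30 once then 10 forever.
  16/(1−β) ≥ 30 + 10β/(1−β) ⇒ β ≥ 14/20 = 7/10.
Column: cooperation gives 12 each period; deviation gives 16 once then 9 forever.
  β ≥ 4/7.
Both must hold, so the binding constraint is Row's: β ≥ 7/10.

7/10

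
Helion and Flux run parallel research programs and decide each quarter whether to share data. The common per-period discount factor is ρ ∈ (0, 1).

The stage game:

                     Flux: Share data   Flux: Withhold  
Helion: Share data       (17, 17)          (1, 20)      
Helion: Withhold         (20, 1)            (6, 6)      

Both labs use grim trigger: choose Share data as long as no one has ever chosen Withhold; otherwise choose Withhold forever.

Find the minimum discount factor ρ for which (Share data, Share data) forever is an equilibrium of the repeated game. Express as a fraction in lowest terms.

Under grim trigger the critical discount factor is (T−C)/(T−P) with T = 20, C = 17, P = 6.
ρ* = (20−17)/(20−6) = 3/14.

3/14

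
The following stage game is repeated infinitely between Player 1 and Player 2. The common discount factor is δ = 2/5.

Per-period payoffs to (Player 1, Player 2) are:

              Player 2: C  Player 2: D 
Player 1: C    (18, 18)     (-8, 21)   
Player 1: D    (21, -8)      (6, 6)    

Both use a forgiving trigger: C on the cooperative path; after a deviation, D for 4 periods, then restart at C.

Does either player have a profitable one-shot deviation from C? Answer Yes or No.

No

IC: δ+…+δ^4 ≥ (21−18)/(18−6) = 1/4.
At δ = 2/5: partial sum = 0.6496 ≥ 0.2500. Cooperation sustainable.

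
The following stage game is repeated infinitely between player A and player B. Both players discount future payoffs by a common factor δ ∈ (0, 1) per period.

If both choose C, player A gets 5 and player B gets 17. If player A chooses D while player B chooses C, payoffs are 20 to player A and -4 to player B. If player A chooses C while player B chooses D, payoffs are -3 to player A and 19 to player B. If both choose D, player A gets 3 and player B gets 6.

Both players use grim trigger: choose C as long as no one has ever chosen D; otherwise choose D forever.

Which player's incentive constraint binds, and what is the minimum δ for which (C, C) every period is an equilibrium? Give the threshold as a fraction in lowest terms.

player A; δ ≥ 15/17

player A's threshold: (20−5)/(20−3) = 15/17.
player B's threshold: (19−17)/(19−6) = 2/13.
15/17 > 2/13, so player A binds and δ* = 15/17.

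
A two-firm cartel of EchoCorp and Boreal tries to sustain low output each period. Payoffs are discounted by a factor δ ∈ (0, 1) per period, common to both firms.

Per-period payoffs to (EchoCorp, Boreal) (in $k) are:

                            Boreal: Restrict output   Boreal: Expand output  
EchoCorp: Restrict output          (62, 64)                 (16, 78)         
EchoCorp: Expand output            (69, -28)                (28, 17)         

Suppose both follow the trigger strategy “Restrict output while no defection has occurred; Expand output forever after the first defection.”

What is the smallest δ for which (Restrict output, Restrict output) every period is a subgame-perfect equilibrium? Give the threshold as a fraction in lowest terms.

EchoCorp's threshold: (69−62)/(69−28) = 7/41.
Boreal's threshold: (78−64)/(78−17) = 14/61.
7/41 < 14/61, so Boreal binds and δ* = 14/61.

14/61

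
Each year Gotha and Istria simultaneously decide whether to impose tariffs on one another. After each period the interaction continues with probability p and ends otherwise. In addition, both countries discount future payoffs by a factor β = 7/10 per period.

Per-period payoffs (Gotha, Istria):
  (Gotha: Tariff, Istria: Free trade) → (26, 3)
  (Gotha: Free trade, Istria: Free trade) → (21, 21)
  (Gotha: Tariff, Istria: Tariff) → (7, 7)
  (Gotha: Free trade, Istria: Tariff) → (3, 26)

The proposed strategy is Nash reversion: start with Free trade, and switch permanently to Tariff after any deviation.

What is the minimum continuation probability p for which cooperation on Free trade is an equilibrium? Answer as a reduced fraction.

50/133

With continuation probability p and discount β, the effective per-period discount factor is βp.
Grim-trigger IC: βp ≥ (26−21)/(26−7) = 5/19.
So p ≥ (5/19)/(7/10) = 50/133.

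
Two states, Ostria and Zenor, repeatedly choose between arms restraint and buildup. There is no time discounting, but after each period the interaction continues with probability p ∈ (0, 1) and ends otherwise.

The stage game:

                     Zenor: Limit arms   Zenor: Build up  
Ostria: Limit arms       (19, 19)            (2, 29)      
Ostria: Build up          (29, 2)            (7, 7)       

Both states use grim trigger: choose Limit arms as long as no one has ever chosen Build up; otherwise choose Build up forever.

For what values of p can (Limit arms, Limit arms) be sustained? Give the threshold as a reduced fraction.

With no time discounting, the continuation probability p plays the role of the discount factor.
Grim-trigger IC: 19/(1−p) ≥ 29 + 7p/(1−p) ⇒ p ≥ (29−19)/(29−7) = 5/11.

5/11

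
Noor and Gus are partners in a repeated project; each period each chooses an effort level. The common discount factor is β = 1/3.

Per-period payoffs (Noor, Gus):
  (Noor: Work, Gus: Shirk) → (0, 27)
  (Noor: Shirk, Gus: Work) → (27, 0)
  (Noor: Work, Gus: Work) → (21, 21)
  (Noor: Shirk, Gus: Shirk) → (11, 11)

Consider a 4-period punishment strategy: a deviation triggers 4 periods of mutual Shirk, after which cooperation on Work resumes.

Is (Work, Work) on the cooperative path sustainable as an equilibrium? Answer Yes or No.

No

IC: β+…+β^4 ≥ (27−21)/(21−11) = 3/5.
At β = 1/3: partial sum = 0.4938 < 0.6000. Cooperation not sustainable.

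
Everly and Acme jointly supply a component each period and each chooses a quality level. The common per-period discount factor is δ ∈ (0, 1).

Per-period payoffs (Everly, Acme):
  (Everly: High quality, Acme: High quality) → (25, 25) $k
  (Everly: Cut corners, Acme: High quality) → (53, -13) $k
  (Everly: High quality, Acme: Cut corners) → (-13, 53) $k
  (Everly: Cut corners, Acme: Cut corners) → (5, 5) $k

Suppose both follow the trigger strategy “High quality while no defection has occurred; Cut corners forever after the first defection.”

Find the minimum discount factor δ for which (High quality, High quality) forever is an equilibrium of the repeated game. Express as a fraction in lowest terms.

25/(1−δ) ≥ 53 + 5δ/(1−δ)
25 ≥ 53 − 48δ
δ ≥ 28/48 = 7/12.

7/12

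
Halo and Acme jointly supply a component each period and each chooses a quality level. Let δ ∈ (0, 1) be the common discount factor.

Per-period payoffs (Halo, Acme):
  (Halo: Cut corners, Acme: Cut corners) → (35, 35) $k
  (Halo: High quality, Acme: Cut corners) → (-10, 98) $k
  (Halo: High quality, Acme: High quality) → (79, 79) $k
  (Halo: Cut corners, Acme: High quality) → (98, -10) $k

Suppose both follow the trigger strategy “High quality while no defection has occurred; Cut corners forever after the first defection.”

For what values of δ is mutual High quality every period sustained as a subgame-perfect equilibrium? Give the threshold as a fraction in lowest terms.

19/63

Under grim trigger the critical discount factor is (T−C)/(T−P) with T = 98, C = 79, P = 35.
δ* = (98−79)/(98−35) = 19/63.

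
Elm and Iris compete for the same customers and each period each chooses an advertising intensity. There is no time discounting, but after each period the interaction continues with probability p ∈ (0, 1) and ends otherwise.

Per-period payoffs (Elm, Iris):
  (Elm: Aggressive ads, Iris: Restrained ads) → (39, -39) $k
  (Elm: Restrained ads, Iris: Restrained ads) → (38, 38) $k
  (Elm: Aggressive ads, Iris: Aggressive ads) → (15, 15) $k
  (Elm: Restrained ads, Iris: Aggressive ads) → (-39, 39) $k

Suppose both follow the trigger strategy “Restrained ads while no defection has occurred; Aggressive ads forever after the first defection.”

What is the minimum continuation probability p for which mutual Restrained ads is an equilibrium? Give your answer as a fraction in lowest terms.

With no time discounting, the continuation probability p plays the role of the discount factor.
Grim-trigger IC: 38/(1−p) ≥ 39 + 15p/(1−p) ⇒ p ≥ (39−38)/(39−15) = 1/24.

1/24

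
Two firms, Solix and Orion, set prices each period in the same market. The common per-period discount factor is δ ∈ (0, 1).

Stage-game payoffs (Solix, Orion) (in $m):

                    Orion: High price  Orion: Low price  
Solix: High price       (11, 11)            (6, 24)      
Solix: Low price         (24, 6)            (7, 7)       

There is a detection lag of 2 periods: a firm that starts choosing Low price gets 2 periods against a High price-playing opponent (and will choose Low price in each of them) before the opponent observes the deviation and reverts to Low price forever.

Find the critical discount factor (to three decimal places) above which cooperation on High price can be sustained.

A deviator earns 24 for 2 periods, then 7 forever; cooperating earns 11 forever. Multiplying the IC by (1−δ):
11 ≥ 24(1−δ^2) + 7δ^2, so 17·δ^2 ≥ 13 and δ^2 ≥ 13/17.
δ ≥ (13/17)^(1/2) ≈ 0.874.

0.874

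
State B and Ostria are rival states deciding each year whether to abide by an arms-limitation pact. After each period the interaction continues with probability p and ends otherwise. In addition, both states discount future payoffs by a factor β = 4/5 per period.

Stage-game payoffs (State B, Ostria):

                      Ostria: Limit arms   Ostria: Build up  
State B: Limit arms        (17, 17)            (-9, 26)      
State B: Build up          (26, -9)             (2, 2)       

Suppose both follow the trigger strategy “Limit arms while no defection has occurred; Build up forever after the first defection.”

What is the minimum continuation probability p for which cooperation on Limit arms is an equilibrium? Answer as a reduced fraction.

15/32

Expected continuation weight on next period's payoff is β·p = 4/5·p, which plays the role of the discount factor.
Cooperation requires 4/5·p ≥ (26−17)/(26−2) = 3/8, hence p ≥ 15/32.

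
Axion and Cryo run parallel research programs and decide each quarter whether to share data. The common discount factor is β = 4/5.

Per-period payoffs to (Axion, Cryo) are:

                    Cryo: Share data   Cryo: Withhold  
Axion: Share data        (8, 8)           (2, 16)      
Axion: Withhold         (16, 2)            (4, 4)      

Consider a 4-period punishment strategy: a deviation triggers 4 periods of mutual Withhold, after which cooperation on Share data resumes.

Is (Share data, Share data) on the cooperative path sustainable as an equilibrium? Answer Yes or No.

A one-shot deviation gives 16 now, then 4 for 4 periods, then back to 8.
Gain from deviating: (16−8) today; loss: (8−4) in each of the next 4 periods.
No-deviation condition: (8−4)(β+…+β^4) ≥ 16−8, i.e. β+…+β^4 ≥ 2.
At β = 4/5: β+…+β^4 = 2.3616 ≥ 2.0000.
So cooperation is sustainable.

Yes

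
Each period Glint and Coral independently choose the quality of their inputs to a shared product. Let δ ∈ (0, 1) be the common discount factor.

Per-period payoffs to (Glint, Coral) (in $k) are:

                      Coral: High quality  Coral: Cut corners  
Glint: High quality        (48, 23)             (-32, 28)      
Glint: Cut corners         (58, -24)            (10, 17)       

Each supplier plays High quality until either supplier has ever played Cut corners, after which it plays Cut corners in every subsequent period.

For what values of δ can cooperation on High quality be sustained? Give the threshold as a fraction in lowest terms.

5/11

Glint's threshold: (58−48)/(58−10) = 5/24.
Coral's threshold: (28−23)/(28−17) = 5/11.
5/24 < 5/11, so Coral binds and δ* = 5/11.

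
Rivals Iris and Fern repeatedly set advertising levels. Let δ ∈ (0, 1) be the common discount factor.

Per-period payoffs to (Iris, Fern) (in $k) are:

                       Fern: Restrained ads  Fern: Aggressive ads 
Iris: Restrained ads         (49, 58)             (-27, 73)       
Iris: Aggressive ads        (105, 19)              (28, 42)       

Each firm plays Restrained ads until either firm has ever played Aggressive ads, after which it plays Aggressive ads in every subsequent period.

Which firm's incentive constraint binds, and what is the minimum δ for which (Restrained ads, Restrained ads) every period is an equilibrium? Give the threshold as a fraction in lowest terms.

Iris; δ ≥ 8/11

Iris's threshold: (105−49)/(105−28) = 8/11.
Fern's threshold: (73−58)/(73−42) = 15/31.
8/11 > 15/31, so Iris binds and δ* = 8/11.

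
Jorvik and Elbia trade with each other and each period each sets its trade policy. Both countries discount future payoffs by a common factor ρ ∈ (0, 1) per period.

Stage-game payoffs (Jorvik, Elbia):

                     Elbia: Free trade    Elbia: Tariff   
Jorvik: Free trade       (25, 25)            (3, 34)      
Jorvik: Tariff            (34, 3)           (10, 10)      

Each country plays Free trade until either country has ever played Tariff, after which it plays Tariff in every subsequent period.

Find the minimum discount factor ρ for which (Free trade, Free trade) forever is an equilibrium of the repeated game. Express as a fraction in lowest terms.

Under grim trigger the critical discount factor is (T−C)/(T−P) with T = 34, C = 25, P = 10.
ρ* = (34−25)/(34−10) = 9/24 = 3/8.

3/8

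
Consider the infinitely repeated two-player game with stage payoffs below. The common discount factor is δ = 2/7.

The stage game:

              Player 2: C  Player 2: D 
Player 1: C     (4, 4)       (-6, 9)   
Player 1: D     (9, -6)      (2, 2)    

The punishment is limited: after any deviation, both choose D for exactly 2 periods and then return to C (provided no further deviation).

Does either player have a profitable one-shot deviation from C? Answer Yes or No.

Yes

IC: δ+…+δ^2 ≥ (9−4)/(4−2) = 5/2.
At δ = 2/7: partial sum = 0.3673 < 2.5000. Cooperation not sustainable.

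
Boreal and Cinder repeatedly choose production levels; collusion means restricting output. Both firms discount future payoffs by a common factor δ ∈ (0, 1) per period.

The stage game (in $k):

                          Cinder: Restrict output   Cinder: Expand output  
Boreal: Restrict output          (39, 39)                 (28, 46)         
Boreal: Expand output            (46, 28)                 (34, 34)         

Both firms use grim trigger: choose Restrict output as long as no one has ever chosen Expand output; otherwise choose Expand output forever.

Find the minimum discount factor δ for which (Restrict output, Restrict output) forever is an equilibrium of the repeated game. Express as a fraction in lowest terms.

39/(1−δ) ≥ 46 + 34δ/(1−δ)
39 ≥ 46 − 12δ
δ ≥ 7/12.

7/12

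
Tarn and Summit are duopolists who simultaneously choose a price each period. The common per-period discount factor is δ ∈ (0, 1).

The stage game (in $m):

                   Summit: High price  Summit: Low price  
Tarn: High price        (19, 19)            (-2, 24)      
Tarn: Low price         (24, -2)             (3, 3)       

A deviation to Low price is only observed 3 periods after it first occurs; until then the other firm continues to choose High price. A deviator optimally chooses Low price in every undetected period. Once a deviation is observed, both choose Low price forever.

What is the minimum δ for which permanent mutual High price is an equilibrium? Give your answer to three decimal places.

The best deviation is to choose Low price for all 3 undetected periods, earning 24 each, then 3 forever once detected.
Deviation value: 24(1−δ^3)/(1−δ) + 3δ^3/(1−δ); cooperation value: 19/(1−δ).
IC: 19 ≥ 24(1−δ^3) + 3δ^3 = 24 − 21δ^3.
So δ^3 ≥ 5/21, giving δ ≥ (5/21)^(1/3) ≈ 0.620.

0.620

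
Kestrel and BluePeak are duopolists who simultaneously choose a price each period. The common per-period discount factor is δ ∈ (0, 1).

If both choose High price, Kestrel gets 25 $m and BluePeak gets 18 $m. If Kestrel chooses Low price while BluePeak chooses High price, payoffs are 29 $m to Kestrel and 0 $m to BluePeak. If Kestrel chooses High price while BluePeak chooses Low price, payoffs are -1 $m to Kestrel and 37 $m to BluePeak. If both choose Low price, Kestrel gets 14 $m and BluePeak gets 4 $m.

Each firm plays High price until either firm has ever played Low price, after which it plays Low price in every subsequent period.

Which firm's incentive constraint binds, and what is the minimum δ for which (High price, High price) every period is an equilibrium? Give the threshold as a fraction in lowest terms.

BluePeak; δ ≥ 19/33

For Kestrel: deviation gain 29−25 = 4, per-period punishment loss 25−14 = 11. IC gives δ ≥ 4/15.
For BluePeak: gain 19, loss 14 per period, so δ ≥ 19/33.
The tighter constraint is BluePeak's, so cooperation needs δ ≥ 19/33.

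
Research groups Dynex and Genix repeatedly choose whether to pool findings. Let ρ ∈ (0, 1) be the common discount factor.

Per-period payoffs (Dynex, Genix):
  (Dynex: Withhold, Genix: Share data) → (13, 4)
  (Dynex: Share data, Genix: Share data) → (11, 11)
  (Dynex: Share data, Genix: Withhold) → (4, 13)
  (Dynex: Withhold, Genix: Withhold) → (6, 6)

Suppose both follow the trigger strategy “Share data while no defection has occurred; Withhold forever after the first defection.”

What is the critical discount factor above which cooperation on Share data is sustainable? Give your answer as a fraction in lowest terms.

2/7

11/(1−ρ) ≥ 13 + 6ρ/(1−ρ)
11 ≥ 13 − 7ρ
ρ ≥ 2/7.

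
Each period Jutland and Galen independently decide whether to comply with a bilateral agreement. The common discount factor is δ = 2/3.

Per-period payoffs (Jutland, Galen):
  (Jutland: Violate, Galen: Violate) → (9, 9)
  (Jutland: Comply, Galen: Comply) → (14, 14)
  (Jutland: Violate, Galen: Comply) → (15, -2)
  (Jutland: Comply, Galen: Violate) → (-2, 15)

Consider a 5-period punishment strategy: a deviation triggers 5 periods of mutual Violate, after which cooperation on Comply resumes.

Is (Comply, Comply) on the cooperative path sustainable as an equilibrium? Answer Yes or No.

Comparing payoff streams over the 6 periods until play realigns: cooperate → 14(1+δ+…+δ^5); deviate → 15 + 9(δ+…+δ^5).
Cooperation is sustained iff (14−9)(δ+…+δ^5) ≥ 15−14.
δ+…+δ^5 = 2/3·(1−(2/3)^5)/(1−2/3) = 1.7366, and (15−14)/(14−9) = 0.2000.
1.7366 ≥ 0.2000, so cooperation is sustainable.

Yes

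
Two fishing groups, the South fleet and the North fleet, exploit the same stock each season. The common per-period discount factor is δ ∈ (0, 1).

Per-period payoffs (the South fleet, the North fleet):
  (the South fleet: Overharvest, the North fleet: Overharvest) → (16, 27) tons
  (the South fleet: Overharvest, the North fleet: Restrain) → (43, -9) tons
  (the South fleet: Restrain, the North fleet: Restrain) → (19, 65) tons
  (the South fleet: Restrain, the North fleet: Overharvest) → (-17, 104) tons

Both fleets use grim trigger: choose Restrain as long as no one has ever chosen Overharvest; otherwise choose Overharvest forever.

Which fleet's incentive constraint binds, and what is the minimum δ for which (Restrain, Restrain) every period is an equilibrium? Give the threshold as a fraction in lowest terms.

the South fleet; δ ≥ 8/9

the South fleet: cooperation gives 19 each period; deviation gives 43 once then 16 forever.
  19/(1−δ) ≥ 43 + 16δ/(1−δ) ⇒ δ ≥ 24/27 = 8/9.
the North fleet: cooperation gives 65 each period; deviation gives 104 once then 27 forever.
  δ ≥ 39/77.
Both must hold, so the binding constraint is the South fleet's: δ ≥ 8/9.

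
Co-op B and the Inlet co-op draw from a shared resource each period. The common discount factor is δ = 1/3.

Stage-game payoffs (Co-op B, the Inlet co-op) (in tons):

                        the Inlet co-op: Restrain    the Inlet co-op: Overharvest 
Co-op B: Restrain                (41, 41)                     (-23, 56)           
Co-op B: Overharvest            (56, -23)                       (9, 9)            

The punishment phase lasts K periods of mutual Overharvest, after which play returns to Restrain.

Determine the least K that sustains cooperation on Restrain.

IC: δ(1−δ^K)/(1−δ) ≥ (56−41)/(41−9) = 15/32.
With δ = 1/3: need 1 − δ^K ≥ 15/32·(1−1/3)/(1/3), i.e. δ^K ≤ 0.0625.
Since (1/3)^2 = 0.1111 and (1/3)^3 = 0.0370, the smallest such K is 3.

3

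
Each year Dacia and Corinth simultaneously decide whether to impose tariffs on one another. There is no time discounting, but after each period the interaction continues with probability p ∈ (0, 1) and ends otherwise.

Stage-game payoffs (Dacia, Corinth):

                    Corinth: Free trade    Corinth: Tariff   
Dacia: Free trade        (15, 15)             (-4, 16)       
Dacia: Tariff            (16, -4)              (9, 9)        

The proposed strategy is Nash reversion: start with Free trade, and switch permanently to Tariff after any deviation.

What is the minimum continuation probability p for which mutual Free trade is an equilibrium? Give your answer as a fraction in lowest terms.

Expected cooperation value is 15 + p·15 + p²·15 + … = 15/(1−p); deviation gives 16 + p·9/(1−p).
15 ≥ 16(1−p) + 9p ⇒ 7p ≥ 1 ⇒ p ≥ 1/7.

1/7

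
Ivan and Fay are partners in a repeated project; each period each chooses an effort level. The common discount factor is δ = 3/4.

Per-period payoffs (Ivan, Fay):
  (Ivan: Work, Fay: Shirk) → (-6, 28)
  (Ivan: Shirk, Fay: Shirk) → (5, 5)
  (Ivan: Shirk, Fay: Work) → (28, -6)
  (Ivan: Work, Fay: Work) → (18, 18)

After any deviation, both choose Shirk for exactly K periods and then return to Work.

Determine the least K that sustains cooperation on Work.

2

Need Σ_{k=1}^{K} δ^k ≥ (28−18)/(18−5) = 0.7692 at δ = 3/4.
At K = 1 the sum is 0.7500 < 0.7692; at K = 2 it is 1.3125 ≥ 0.7692.
So the minimum punishment length is K = 2.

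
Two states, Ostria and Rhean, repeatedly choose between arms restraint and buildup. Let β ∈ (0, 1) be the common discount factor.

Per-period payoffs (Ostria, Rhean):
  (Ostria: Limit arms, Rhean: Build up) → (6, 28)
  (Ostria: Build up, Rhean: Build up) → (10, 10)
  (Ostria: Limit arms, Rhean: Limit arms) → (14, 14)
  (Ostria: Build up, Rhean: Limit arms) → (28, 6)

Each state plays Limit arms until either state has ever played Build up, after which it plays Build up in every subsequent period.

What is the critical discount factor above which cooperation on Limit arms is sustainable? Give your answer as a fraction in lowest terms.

7/9

One-period gain from deviating is 28 − 14 = 14. The loss is 14 − 10 = 4 in every subsequent period, with present value 4·β/(1−β).
Deviation is unprofitable when 4·β/(1−β) ≥ 14, i.e. β/(1−β) ≥ 7/2.
Equivalently β ≥ 14/(14+4) = 7/9.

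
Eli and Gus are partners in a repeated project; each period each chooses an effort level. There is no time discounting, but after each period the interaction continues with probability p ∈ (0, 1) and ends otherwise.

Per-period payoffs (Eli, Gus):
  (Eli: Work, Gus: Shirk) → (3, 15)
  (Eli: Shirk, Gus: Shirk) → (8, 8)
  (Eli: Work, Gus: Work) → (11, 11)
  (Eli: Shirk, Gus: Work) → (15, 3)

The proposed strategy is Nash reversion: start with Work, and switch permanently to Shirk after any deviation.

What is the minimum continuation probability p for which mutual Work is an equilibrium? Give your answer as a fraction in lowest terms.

Expected cooperation value is 11 + p·11 + p²·11 + … = 11/(1−p); deviation gives 15 + p·8/(1−p).
11 ≥ 15(1−p) + 8p ⇒ 7p ≥ 4 ⇒ p ≥ 4/7.

4/7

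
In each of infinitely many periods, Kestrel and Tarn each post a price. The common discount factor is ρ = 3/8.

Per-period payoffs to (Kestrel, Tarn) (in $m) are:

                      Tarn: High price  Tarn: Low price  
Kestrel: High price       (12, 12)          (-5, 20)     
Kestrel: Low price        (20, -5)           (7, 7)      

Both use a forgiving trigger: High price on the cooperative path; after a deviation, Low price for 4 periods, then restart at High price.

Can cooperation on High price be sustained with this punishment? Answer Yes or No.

No

A one-shot deviation gives 20 now, then 7 for 4 periods, then back to 12.
Gain from deviating: (20−12) today; loss: (12−7) in each of the next 4 periods.
No-deviation condition: (12−7)(ρ+…+ρ^4) ≥ 20−12, i.e. ρ+…+ρ^4 ≥ 8/5.
At ρ = 3/8: ρ+…+ρ^4 = 0.5881 < 1.6000.
So cooperation is not sustainable.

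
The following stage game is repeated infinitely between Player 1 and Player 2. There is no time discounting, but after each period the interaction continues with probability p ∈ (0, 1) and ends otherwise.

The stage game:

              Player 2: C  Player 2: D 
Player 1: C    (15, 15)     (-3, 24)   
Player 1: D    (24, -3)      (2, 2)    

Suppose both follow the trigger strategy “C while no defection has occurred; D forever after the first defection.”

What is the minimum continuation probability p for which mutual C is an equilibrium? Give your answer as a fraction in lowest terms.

Expected cooperation value is 15 + p·15 + p²·15 + … = 15/(1−p); deviation gives 24 + p·2/(1−p).
15 ≥ 24(1−p) + 2p ⇒ 22p ≥ 9 ⇒ p ≥ 9/22.

9/22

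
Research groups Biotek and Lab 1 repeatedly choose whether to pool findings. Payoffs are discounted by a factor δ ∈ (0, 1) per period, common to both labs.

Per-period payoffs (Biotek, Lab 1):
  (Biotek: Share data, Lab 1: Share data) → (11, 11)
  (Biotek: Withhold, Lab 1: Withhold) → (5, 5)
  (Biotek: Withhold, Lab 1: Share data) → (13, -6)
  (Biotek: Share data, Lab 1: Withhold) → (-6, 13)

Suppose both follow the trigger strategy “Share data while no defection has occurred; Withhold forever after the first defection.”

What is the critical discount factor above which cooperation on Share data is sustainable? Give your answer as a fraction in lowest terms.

Under grim trigger the critical discount factor is (T−C)/(T−P) with T = 13, C = 11, P = 5.
δ* = (13−11)/(13−5) = 2/8 = 1/4.

1/4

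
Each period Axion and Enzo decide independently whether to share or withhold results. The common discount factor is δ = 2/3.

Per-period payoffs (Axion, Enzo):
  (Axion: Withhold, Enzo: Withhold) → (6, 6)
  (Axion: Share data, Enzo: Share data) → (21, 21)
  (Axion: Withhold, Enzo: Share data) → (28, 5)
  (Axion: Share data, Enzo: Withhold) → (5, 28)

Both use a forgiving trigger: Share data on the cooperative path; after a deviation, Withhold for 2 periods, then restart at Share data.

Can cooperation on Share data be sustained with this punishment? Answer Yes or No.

Yes

Comparing payoff streams over the 3 periods until play realigns: cooperate → 21(1+δ+…+δ^2); deviate → 28 + 6(δ+…+δ^2).
Cooperation is sustained iff (21−6)(δ+…+δ^2) ≥ 28−21.
δ+…+δ^2 = 2/3·(1−(2/3)^2)/(1−2/3) = 1.1111, and (28−21)/(21−6) = 0.4667.
1.1111 ≥ 0.4667, so cooperation is sustainable.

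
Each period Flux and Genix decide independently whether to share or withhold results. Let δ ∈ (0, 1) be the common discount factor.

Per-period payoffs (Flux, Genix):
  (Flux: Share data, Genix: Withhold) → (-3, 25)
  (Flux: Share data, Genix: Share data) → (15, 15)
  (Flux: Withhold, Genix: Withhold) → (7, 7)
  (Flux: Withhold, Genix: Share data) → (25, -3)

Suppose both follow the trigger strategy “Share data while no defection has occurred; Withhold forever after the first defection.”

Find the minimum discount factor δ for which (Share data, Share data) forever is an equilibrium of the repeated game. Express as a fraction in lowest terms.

5/9

Under grim trigger the critical discount factor is (T−C)/(T−P) with T = 25, C = 15, P = 7.
δ* = (25−15)/(25−7) = 10/18 = 5/9.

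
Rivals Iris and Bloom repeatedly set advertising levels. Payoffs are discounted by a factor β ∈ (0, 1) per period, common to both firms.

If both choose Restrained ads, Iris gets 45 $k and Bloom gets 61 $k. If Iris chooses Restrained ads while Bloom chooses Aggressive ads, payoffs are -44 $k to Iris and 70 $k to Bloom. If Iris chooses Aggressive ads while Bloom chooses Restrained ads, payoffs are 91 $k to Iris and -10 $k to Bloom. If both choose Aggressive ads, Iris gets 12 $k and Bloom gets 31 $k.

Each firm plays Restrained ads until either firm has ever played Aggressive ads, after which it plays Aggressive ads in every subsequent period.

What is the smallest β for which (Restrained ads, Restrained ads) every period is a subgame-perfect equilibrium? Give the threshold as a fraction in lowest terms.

Iris: cooperation gives 45 each period; deviation gives 91 once then 12 forever.
  45/(1−β) ≥ 91 + 12β/(1−β) ⇒ β ≥ 46/79.
Bloom: cooperation gives 61 each period; deviation gives 70 once then 31 forever.
  β ≥ 9/39 = 3/13.
Both must hold, so the binding constraint is Iris's: β ≥ 46/79.

46/79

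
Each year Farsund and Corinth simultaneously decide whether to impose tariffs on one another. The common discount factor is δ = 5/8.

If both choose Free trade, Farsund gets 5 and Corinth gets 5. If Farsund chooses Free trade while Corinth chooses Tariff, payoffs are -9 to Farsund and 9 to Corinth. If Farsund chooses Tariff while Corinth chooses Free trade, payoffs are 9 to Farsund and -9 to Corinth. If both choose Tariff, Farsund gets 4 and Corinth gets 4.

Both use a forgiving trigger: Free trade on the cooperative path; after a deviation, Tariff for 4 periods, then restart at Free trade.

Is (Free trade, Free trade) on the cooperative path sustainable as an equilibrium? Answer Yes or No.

No

IC: δ+…+δ^4 ≥ (9−5)/(5−4) = 4.
At δ = 5/8: partial sum = 1.4124 < 4.0000. Cooperation not sustainable.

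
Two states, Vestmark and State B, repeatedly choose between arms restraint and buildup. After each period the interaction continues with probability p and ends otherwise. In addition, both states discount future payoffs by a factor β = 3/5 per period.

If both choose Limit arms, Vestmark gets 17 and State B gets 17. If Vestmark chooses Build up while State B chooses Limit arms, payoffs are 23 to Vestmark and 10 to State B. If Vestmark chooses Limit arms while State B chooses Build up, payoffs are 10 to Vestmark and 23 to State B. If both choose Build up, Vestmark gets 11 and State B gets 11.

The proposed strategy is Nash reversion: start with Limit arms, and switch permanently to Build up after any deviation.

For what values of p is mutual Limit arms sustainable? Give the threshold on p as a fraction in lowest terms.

With continuation probability p and discount β, the effective per-period discount factor is βp.
Grim-trigger IC: βp ≥ (23−17)/(23−11) = 1/2.
So p ≥ (1/2)/(3/5) = 5/6.

5/6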